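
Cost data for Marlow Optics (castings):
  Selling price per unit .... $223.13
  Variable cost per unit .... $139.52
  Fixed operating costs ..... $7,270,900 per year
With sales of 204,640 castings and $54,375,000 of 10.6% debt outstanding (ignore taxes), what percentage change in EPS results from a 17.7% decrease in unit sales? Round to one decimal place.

-74.3%

Contribution at this volume is 204,640 × $83.61 = $17,109,950.40.
Subtracting fixed costs: EBIT = $17,109,950.40 − $7,270,900 = $9,839,050.40.
Interest = $5,763,750.00, so EBIT − I = $4,075,300.40.
DCL = total CM / (EBIT − I) = $17,109,950.40 / $4,075,300.40 = 4.1985.
EPS therefore changes by 4.1985 × (-17.7%) = -74.3%.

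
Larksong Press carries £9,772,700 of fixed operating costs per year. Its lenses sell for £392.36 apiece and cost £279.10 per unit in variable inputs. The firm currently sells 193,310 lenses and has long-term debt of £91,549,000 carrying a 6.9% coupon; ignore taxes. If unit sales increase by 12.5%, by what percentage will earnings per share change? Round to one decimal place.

Contribution at this volume is 193,310 × £113.26 = £21,894,290.60.
Subtracting fixed costs: EBIT = £21,894,290.60 − £9,772,700 = £12,121,590.60.
After interest of £6,316,881.00, pre-tax earnings = £5,804,709.60.
DCL = total CM / (EBIT − I) = £21,894,290.60 / £5,804,709.60 = 3.7718.
EPS therefore changes by 3.7718 × (+12.5%) = +47.1%.

+47.1%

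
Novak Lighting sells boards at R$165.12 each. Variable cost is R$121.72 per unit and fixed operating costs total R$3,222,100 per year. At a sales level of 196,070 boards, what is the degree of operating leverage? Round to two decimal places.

At 196,070 units, contribution = 196,070 × R$43.40 = R$8,509,438.00.
EBIT = R$8,509,438.00 − R$3,222,100 = R$5,287,338.00.
So DOL = total CM / EBIT = R$8,509,438.00 / R$5,287,338.00 = 1.6094.

1.61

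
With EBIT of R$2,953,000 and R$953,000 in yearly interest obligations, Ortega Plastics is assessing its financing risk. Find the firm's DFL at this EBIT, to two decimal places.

1.48

Annual interest charges come to R$953,000.00.
DFL = EBIT ÷ (EBIT − I) = R$2,953,000 ÷ (R$2,953,000 − R$953,000.00) = R$2,953,000 ÷ R$2,000,000.00 = 1.4765.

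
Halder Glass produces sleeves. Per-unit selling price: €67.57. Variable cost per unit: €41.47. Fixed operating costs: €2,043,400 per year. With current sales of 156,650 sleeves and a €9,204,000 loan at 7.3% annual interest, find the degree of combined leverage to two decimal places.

2.98

Total contribution margin = 156,650 × €26.10 = €4,088,565.00.
Subtracting fixed costs: EBIT = €4,088,565.00 − €2,043,400 = €2,045,165.00. Interest = €671,892.00.
DOL = €4,088,565.00 ÷ €2,045,165.00 = 1.9991; DFL = €2,045,165.00 ÷ €1,373,273.00 = 1.4893.
DCL = DOL × DFL = 1.9991 × 1.4893 = 2.9773.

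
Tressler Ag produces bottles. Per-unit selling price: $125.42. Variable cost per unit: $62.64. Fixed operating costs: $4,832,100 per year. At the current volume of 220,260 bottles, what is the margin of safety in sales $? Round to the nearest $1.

Unit CM = price − variable cost = $125.42 − $62.64 = $62.78. Break-even units = $4,832,100 ÷ $62.78 = 76,968.78; break-even revenue = 76,968.78 × $125.42 = $9,653,424.37.
Actual sales revenue = 220,260 × $125.42 = $27,625,009.20.
Margin of safety = $27,625,009.20 − $9,653,424.37 = $17,971,585.

$17,971,585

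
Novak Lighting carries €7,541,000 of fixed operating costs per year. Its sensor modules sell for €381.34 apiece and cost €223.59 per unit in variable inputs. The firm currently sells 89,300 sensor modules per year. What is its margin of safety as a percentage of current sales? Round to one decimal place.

Unit CM = price − variable cost = €381.34 − €223.59 = €157.75. Break-even units = €7,541,000 ÷ €157.75 = 47,803.49; break-even revenue = 47,803.49 × €381.34 = €18,229,381.55.
Actual sales revenue = 89,300 × €381.34 = €34,053,662.00.
Margin of safety = (€34,053,662.00 − €18,229,381.55) ÷ €34,053,662.00 = 46.5%.

46.5%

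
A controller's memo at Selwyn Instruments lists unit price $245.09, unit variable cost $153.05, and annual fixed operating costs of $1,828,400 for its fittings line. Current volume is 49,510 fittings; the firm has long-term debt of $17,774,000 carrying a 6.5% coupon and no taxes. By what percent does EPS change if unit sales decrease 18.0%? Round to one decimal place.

Contribution at this volume is 49,510 × $92.04 = $4,556,900.40.
EBIT = $4,556,900.40 − $1,828,400 = $2,728,500.40.
Interest = $1,155,310.00, so EBIT − I = $1,573,190.40.
Degree of combined leverage = contribution ÷ (EBIT − I) = $4,556,900.40 ÷ $1,573,190.40 = 2.8966.
EPS therefore changes by 2.8966 × (-18.0%) = -52.1%.

-52.1%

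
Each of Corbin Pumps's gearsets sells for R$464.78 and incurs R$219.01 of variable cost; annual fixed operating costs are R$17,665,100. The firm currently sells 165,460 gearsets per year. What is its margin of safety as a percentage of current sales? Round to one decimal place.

Contribution margin per unit = R$464.78 − R$219.01 = R$245.77. Break-even units = R$17,665,100 ÷ R$245.77 = 71,876.55; break-even revenue = 71,876.55 × R$464.78 = R$33,406,783.49.
Actual sales revenue = 165,460 × R$464.78 = R$76,902,498.80.
Margin of safety = (R$76,902,498.80 − R$33,406,783.49) ÷ R$76,902,498.80 = 56.6%.

56.6%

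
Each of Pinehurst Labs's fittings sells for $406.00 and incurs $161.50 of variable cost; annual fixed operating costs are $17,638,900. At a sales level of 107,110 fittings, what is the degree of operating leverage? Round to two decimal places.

3.06

Total contribution margin = 107,110 × $244.50 = $26,188,395.00.
EBIT = $26,188,395.00 − $17,638,900 = $8,549,495.00.
Degree of operating leverage = $26,188,395.00 / $8,549,495.00 = 3.0632.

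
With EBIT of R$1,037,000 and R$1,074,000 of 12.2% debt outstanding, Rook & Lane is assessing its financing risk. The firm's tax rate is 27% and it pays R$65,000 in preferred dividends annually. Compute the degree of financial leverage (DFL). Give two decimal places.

Annual interest charges come to R$131,028.00.
Preferred dividends grossed up pre-tax: R$65,000 / (1 − 0.27) = R$89,041.10.
DFL = EBIT ÷ [EBIT − I − D_p/(1−t)] = R$1,037,000 ÷ [R$1,037,000 − R$131,028.00 − R$89,041.10] = R$1,037,000 ÷ R$816,930.90 = 1.2694.

1.27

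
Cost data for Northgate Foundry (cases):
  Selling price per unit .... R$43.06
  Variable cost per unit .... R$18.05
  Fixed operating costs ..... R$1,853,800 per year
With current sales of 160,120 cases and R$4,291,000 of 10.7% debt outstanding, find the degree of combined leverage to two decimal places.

Contribution at this volume is 160,120 × R$25.01 = R$4,004,601.20.
Operating income = contribution − fixed costs = R$4,004,601.20 − R$1,853,800 = R$2,150,801.20. Interest = R$459,137.00.
DOL = R$4,004,601.20 ÷ R$2,150,801.20 = 1.8619; DFL = R$2,150,801.20 ÷ R$1,691,664.20 = 1.2714.
DCL = DOL × DFL = 1.8619 × 1.2714 = 2.3672.

2.37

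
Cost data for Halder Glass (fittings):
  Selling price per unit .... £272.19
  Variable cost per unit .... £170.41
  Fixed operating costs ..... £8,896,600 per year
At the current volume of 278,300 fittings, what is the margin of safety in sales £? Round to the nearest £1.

£51,958,322

Unit CM = price − variable cost = £272.19 − £170.41 = £101.78. Break-even units = £8,896,600 ÷ £101.78 = 87,410.10; break-even revenue = 87,410.10 × £272.19 = £23,792,155.18.
Current sales = 278,300 × £272.19 = £75,750,477.00.
Margin of safety = £75,750,477.00 − £23,792,155.18 = £51,958,322.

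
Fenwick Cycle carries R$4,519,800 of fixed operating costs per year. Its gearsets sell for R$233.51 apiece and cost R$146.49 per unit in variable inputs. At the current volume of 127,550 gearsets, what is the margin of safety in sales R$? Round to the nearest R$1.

R$17,655,742

Each unit contributes R$233.51 − R$146.49 = R$87.02. Break-even units = R$4,519,800 ÷ R$87.02 = 51,939.78; break-even revenue = 51,939.78 × R$233.51 = R$12,128,458.95.
Current sales = 127,550 × R$233.51 = R$29,784,200.50.
Margin of safety = R$29,784,200.50 − R$12,128,458.95 = R$17,655,742.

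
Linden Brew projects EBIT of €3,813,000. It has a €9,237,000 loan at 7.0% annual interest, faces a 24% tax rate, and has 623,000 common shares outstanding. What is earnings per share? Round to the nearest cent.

€3.86

Pre-tax income = €3,813,000 − €646,590.00 = €3,166,410.00.
After tax at 24%: net income = €3,166,410.00 × 0.76 = €2,406,471.60.
EPS = €2,406,471.60 ÷ 623,000 = €3.86.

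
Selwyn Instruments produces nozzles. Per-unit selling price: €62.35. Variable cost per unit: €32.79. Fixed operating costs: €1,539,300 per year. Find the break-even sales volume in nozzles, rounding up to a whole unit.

52,074 nozzles

Contribution margin per unit = €62.35 − €32.79 = €29.56.
Break-even volume = fixed costs ÷ CM per unit = €1,539,300 ÷ €29.56 = 52,073.75, so 52,074 nozzles.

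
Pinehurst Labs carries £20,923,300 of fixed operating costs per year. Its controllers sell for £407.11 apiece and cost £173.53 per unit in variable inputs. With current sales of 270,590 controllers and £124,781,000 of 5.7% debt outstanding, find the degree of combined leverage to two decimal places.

1.80

Total contribution margin = 270,590 × £233.58 = £63,204,412.20.
Subtracting fixed costs: EBIT = £63,204,412.20 − £20,923,300 = £42,281,112.20. Interest = £7,112,517.00, so EBIT − I = £35,168,595.20.
DCL = contribution ÷ (EBIT − I) = £63,204,412.20 ÷ £35,168,595.20 = 1.7972.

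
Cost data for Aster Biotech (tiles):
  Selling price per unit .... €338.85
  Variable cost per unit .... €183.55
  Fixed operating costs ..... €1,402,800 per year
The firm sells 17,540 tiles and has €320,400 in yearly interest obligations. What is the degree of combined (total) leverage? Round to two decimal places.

2.72

At 17,540 units, contribution = 17,540 × €155.30 = €2,723,962.00.
Operating income = contribution − fixed costs = €2,723,962.00 − €1,402,800 = €1,321,162.00. Interest = €320,400.00.
DOL = €2,723,962.00 ÷ €1,321,162.00 = 2.0618; DFL = €1,321,162.00 ÷ €1,000,762.00 = 1.3202.
DCL = DOL × DFL = 2.0618 × 1.3202 = 2.7220.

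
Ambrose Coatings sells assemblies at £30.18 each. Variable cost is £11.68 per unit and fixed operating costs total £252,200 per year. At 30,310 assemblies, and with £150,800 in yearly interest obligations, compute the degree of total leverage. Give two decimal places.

At 30,310 units, contribution = 30,310 × £18.50 = £560,735.00.
EBIT = £560,735.00 − £252,200 = £308,535.00. Interest = £150,800.00, so EBIT − I = £157,735.00.
DCL = contribution ÷ (EBIT − I) = £560,735.00 ÷ £157,735.00 = 3.5549.

3.55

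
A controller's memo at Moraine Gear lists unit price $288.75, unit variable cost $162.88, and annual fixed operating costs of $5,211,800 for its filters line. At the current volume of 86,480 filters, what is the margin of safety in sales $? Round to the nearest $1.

$13,015,056

Each unit contributes $288.75 − $162.88 = $125.87. Break-even units = $5,211,800 ÷ $125.87 = 41,406.21; break-even revenue = 41,406.21 × $288.75 = $11,956,043.93.
Current sales = 86,480 × $288.75 = $24,971,100.00.
Margin of safety = $24,971,100.00 − $11,956,043.93 = $13,015,056.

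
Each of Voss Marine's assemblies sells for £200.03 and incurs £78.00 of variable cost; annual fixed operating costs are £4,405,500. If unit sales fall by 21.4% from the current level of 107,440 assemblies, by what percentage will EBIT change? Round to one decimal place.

Contribution at this volume is 107,440 × £122.03 = £13,110,903.20.
Operating income = contribution − fixed costs = £13,110,903.20 − £4,405,500 = £8,705,403.20.
Degree of operating leverage = £13,110,903.20 / £8,705,403.20 = 1.5061.
%ΔEBIT = DOL × %ΔSales = 1.5061 × -21.4% = -32.2%.

-32.2%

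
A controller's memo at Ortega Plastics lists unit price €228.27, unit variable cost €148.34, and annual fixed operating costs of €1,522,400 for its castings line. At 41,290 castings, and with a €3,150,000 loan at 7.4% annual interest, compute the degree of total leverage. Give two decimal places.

2.14

At 41,290 units, contribution = 41,290 × €79.93 = €3,300,309.70.
Subtracting fixed costs: EBIT = €3,300,309.70 − €1,522,400 = €1,777,909.70. Interest = €233,100.00.
DOL = €3,300,309.70 ÷ €1,777,909.70 = 1.8563; DFL = €1,777,909.70 ÷ €1,544,809.70 = 1.1509.
Combined leverage = 1.8563 × 1.1509 = 2.1364.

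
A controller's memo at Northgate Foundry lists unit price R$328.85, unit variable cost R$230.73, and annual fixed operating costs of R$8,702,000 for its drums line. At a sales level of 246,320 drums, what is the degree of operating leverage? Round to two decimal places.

1.56

Total contribution margin = 246,320 × R$98.12 = R$24,168,918.40.
Operating income = contribution − fixed costs = R$24,168,918.40 − R$8,702,000 = R$15,466,918.40.
So DOL = total CM / EBIT = R$24,168,918.40 / R$15,466,918.40 = 1.5626.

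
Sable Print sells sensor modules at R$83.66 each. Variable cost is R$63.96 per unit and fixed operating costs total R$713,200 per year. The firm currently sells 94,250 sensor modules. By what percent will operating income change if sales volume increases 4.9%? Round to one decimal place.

+8.0%

Total contribution margin = 94,250 × R$19.70 = R$1,856,725.00.
Subtracting fixed costs: EBIT = R$1,856,725.00 − R$713,200 = R$1,143,525.00.
So DOL = total CM / EBIT = R$1,856,725.00 / R$1,143,525.00 = 1.6237.
Operating income changes by 1.6237 × +4.9% = +8.0%.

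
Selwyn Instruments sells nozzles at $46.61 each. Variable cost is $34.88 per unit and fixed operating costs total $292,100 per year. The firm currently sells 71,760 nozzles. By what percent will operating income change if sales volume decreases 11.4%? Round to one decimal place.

-17.5%

At 71,760 units, contribution = 71,760 × $11.73 = $841,744.80.
EBIT = $841,744.80 − $292,100 = $549,644.80.
DOL = contribution ÷ EBIT = $841,744.80 ÷ $549,644.80 = 1.5314.
%ΔEBIT = DOL × %ΔSales = 1.5314 × -11.4% = -17.5%.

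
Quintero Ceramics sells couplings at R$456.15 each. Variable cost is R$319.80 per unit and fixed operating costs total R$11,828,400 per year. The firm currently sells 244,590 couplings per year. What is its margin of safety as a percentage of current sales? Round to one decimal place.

64.5%

Contribution margin per unit = R$456.15 − R$319.80 = R$136.35. Break-even units = R$11,828,400 ÷ R$136.35 = 86,750.28; break-even revenue = 86,750.28 × R$456.15 = R$39,571,137.95.
Actual sales revenue = 244,590 × R$456.15 = R$111,569,728.50.
Margin of safety = (R$111,569,728.50 − R$39,571,137.95) ÷ R$111,569,728.50 = 64.5%.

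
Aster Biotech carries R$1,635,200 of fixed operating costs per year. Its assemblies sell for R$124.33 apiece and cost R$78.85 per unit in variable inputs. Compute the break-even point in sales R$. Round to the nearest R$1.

R$4,470,194

Contribution margin per unit = R$124.33 − R$78.85 = R$45.48, a CM ratio of R$45.48 ÷ R$124.33 = 0.3658.
Break-even sales = FC ÷ CM ratio = R$1,635,200 × R$124.33 / R$45.48 = R$4,470,194.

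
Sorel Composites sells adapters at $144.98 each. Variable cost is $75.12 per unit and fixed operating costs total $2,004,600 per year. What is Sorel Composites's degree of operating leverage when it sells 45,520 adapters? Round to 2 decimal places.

Contribution at this volume is 45,520 × $69.86 = $3,180,027.20.
EBIT = $3,180,027.20 − $2,004,600 = $1,175,427.20.
DOL = contribution ÷ EBIT = $3,180,027.20 ÷ $1,175,427.20 = 2.7054.

2.71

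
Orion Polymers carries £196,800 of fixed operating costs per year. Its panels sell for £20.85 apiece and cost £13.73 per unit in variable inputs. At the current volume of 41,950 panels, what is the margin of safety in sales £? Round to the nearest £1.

£298,354

Unit CM = price − variable cost = £20.85 − £13.73 = £7.12. Break-even units = £196,800 ÷ £7.12 = 27,640.45; break-even revenue = 27,640.45 × £20.85 = £576,303.37.
Current sales = 41,950 × £20.85 = £874,657.50.
Margin of safety = £874,657.50 − £576,303.37 = £298,354.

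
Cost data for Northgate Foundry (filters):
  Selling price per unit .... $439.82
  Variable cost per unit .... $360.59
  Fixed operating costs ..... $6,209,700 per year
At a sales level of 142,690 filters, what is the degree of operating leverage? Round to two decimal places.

2.22

Contribution at this volume is 142,690 × $79.23 = $11,305,328.70.
Operating income = contribution − fixed costs = $11,305,328.70 − $6,209,700 = $5,095,628.70.
Degree of operating leverage = $11,305,328.70 / $5,095,628.70 = 2.2186.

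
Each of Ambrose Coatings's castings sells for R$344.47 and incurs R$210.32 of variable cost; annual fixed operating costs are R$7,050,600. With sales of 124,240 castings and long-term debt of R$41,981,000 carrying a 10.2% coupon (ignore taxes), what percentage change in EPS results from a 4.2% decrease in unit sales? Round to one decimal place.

Total contribution margin = 124,240 × R$134.15 = R$16,666,796.00.
Subtracting fixed costs: EBIT = R$16,666,796.00 − R$7,050,600 = R$9,616,196.00.
After interest of R$4,282,062.00, pre-tax earnings = R$5,334,134.00.
Degree of combined leverage = contribution ÷ (EBIT − I) = R$16,666,796.00 ÷ R$5,334,134.00 = 3.1246.
EPS therefore changes by 3.1246 × (-4.2%) = -13.1%.

-13.1%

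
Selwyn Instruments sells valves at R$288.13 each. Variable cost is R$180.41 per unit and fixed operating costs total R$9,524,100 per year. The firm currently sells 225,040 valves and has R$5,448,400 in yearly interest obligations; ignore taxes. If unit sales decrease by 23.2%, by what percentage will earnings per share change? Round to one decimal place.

Contribution at this volume is 225,040 × R$107.72 = R$24,241,308.80.
Subtracting fixed costs: EBIT = R$24,241,308.80 − R$9,524,100 = R$14,717,208.80.
Interest = R$5,448,400.00, so EBIT − I = R$9,268,808.80.
Degree of combined leverage = contribution ÷ (EBIT − I) = R$24,241,308.80 ÷ R$9,268,808.80 = 2.6154.
EPS therefore changes by 2.6154 × (-23.2%) = -60.7%.

-60.7%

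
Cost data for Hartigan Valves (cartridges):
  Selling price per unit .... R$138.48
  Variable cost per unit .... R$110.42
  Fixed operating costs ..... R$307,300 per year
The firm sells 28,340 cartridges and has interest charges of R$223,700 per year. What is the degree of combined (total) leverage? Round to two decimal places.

Contribution at this volume is 28,340 × R$28.06 = R$795,220.40.
Operating income = contribution − fixed costs = R$795,220.40 − R$307,300 = R$487,920.40. Interest = R$223,700.00.
DOL = R$795,220.40 ÷ R$487,920.40 = 1.6298; DFL = R$487,920.40 ÷ R$264,220.40 = 1.8466.
Combined leverage = 1.6298 × 1.8466 = 3.0096.

3.01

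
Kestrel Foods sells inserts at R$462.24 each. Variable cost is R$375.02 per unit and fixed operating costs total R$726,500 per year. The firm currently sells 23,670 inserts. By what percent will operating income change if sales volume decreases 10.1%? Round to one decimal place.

-15.6%

Total contribution margin = 23,670 × R$87.22 = R$2,064,497.40.
Subtracting fixed costs: EBIT = R$2,064,497.40 − R$726,500 = R$1,337,997.40.
So DOL = total CM / EBIT = R$2,064,497.40 / R$1,337,997.40 = 1.5430.
Operating income changes by 1.5430 × -10.1% = -15.6%.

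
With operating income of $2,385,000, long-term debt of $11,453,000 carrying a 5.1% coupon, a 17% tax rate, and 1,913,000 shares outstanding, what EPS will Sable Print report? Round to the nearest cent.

$0.78

Interest = $584,103.00, so EBT = $2,385,000 − $584,103.00 = $1,800,897.00.
Net income = $1,800,897.00 × (1 − 0.17) = $1,494,744.51.
Per share: $1,494,744.51 / 1,913,000 shares = $0.78.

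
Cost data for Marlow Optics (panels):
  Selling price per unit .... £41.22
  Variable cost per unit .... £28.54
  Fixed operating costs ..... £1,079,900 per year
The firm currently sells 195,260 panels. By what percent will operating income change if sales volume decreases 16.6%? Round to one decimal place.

At 195,260 units, contribution = 195,260 × £12.68 = £2,475,896.80.
Operating income = contribution − fixed costs = £2,475,896.80 − £1,079,900 = £1,395,996.80.
DOL = contribution ÷ EBIT = £2,475,896.80 ÷ £1,395,996.80 = 1.7736.
Operating income changes by 1.7736 × -16.6% = -29.4%.

-29.4%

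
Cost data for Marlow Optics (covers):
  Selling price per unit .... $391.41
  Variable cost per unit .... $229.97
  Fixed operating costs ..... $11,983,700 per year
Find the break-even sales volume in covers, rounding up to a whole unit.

Contribution margin per unit = $391.41 − $229.97 = $161.44.
Break-even volume = fixed costs ÷ CM per unit = $11,983,700 ÷ $161.44 = 74,230.05, so 74,231 covers.

74,231 covers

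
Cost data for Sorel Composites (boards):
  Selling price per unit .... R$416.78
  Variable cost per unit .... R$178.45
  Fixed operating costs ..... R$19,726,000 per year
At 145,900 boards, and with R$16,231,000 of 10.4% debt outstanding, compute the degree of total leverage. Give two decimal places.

2.60

Contribution at this volume is 145,900 × R$238.33 = R$34,772,347.00.
Subtracting fixed costs: EBIT = R$34,772,347.00 − R$19,726,000 = R$15,046,347.00. Interest = R$1,688,024.00.
DOL = R$34,772,347.00 ÷ R$15,046,347.00 = 2.3110; DFL = R$15,046,347.00 ÷ R$13,358,323.00 = 1.1264.
DCL = DOL × DFL = 2.3110 × 1.1264 = 2.6031.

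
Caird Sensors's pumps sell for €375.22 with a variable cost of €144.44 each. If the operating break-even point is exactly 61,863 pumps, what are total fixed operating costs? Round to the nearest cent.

€14,276,743.14

Each unit contributes €375.22 − €144.44 = €230.78.
Fixed costs = break-even units × CM = 61,863 × €230.78 = €14,276,743.14.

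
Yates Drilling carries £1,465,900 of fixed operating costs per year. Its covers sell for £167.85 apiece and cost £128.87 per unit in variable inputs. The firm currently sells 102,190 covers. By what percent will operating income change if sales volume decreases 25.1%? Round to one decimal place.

-39.7%

Total contribution margin = 102,190 × £38.98 = £3,983,366.20.
EBIT = £3,983,366.20 − £1,465,900 = £2,517,466.20.
Degree of operating leverage = £3,983,366.20 / £2,517,466.20 = 1.5823.
%ΔEBIT = DOL × %ΔSales = 1.5823 × -25.1% = -39.7%.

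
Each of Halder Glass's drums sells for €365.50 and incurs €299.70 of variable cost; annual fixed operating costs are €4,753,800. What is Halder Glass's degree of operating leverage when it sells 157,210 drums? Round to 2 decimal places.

1.85

At 157,210 units, contribution = 157,210 × €65.80 = €10,344,418.00.
Operating income = contribution − fixed costs = €10,344,418.00 − €4,753,800 = €5,590,618.00.
DOL = contribution ÷ EBIT = €10,344,418.00 ÷ €5,590,618.00 = 1.8503.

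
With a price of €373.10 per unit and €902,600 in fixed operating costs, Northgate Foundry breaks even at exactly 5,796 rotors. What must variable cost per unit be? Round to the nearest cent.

€217.37

Contribution per unit must be FC / Q = €902,600 / 5,796 = €155.7281.
Hence VC = price − CM = €373.10 − €155.7281 = €217.37.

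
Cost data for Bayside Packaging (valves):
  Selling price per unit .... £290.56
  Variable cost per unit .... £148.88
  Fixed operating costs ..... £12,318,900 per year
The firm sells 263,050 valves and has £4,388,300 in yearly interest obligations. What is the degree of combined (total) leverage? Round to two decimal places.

1.81

Total contribution margin = 263,050 × £141.68 = £37,268,924.00.
Subtracting fixed costs: EBIT = £37,268,924.00 − £12,318,900 = £24,950,024.00. Interest = £4,388,300.00.
DOL = £37,268,924.00 ÷ £24,950,024.00 = 1.4937; DFL = £24,950,024.00 ÷ £20,561,724.00 = 1.2134.
Combined leverage = 1.4937 × 1.2134 = 1.8125.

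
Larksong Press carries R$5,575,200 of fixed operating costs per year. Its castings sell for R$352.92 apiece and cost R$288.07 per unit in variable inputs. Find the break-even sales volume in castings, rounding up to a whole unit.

Each unit contributes R$352.92 − R$288.07 = R$64.85.
Break-even volume = fixed costs ÷ CM per unit = R$5,575,200 ÷ R$64.85 = 85,970.70, so 85,971 castings.

85,971 castings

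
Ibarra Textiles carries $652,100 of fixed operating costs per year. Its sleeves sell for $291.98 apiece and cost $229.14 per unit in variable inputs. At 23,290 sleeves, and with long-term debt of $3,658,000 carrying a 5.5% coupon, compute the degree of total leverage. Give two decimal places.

At 23,290 units, contribution = 23,290 × $62.84 = $1,463,543.60.
Operating income = contribution − fixed costs = $1,463,543.60 − $652,100 = $811,443.60. Interest = $201,190.00.
DOL = $1,463,543.60 ÷ $811,443.60 = 1.8036; DFL = $811,443.60 ÷ $610,253.60 = 1.3297.
Combined leverage = 1.8036 × 1.3297 = 2.3982.

2.40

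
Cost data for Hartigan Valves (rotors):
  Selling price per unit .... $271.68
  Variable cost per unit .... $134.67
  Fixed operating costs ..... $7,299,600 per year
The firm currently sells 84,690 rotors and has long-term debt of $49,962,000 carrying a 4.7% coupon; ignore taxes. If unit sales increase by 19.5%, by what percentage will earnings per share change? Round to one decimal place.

+115.7%

Contribution at this volume is 84,690 × $137.01 = $11,603,376.90.
Subtracting fixed costs: EBIT = $11,603,376.90 − $7,299,600 = $4,303,776.90.
Interest = $2,348,214.00, so EBIT − I = $1,955,562.90.
DCL = total CM / (EBIT − I) = $11,603,376.90 / $1,955,562.90 = 5.9335.
EPS therefore changes by 5.9335 × (+19.5%) = +115.7%.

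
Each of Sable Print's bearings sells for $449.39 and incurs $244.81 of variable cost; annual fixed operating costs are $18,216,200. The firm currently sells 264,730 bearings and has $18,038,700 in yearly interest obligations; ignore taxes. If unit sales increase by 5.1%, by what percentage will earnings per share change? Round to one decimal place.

Contribution at this volume is 264,730 × $204.58 = $54,158,463.40.
Subtracting fixed costs: EBIT = $54,158,463.40 − $18,216,200 = $35,942,263.40.
After interest of $18,038,700.00, pre-tax earnings = $17,903,563.40.
Degree of combined leverage = contribution ÷ (EBIT − I) = $54,158,463.40 ÷ $17,903,563.40 = 3.0250.
EPS therefore changes by 3.0250 × (+5.1%) = +15.4%.

+15.4%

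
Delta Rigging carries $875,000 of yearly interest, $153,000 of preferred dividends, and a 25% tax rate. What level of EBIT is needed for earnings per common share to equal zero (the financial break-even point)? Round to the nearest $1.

$1,079,000

Grossing the preferred dividend up to pre-tax terms: $153,000 / (1 − 0.25) = $204,000.00.
Financial break-even EBIT = interest + D_p ÷ (1 − t) = $875,000 + $204,000.00 = $1,079,000.00.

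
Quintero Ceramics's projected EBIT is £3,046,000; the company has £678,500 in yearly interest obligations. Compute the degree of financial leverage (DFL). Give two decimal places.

1.29

Annual interest charges come to £678,500.00.
DFL = EBIT ÷ (EBIT − I) = £3,046,000 ÷ (£3,046,000 − £678,500.00) = £3,046,000 ÷ £2,367,500.00 = 1.2866.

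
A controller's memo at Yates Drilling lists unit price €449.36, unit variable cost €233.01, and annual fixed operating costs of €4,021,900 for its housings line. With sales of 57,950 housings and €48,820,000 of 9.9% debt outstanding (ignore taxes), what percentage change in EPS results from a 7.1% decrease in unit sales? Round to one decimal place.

Contribution at this volume is 57,950 × €216.35 = €12,537,482.50.
Operating income = contribution − fixed costs = €12,537,482.50 − €4,021,900 = €8,515,582.50.
After interest of €4,833,180.00, pre-tax earnings = €3,682,402.50.
DCL = total CM / (EBIT − I) = €12,537,482.50 / €3,682,402.50 = 3.4047.
%ΔEPS = DCL × %ΔSales = 3.4047 × -7.1% = -24.2%.

-24.2%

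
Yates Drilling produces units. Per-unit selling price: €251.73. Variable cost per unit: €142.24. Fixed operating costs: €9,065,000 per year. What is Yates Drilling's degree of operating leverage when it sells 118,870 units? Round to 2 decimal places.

3.29

Contribution at this volume is 118,870 × €109.49 = €13,015,076.30.
EBIT = €13,015,076.30 − €9,065,000 = €3,950,076.30.
So DOL = total CM / EBIT = €13,015,076.30 / €3,950,076.30 = 3.2949.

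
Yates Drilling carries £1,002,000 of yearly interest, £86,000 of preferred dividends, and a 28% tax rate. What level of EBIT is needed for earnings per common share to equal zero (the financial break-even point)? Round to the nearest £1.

£1,121,444

Grossing the preferred dividend up to pre-tax terms: £86,000 / (1 − 0.28) = £119,444.44.
EPS = 0 when EBIT covers interest plus the pre-tax preferred burden: £1,002,000 + £119,444.44 = £1,121,444.44.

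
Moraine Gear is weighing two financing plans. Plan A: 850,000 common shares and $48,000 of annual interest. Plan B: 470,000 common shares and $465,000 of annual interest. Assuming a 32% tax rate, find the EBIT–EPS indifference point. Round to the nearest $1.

At indifference, (EBIT − 48,000)(1 − t)/850,000 = (EBIT − 465,000)(1 − t)/470,000.
Cancelling (1 − t) and cross-multiplying: 470,000·(EBIT − 48,000) = 850,000·(EBIT − 465,000).
Solving, EBIT = (465,000·850,000 − 48,000·470,000) / (850,000 − 470,000) = 372,690,000,000 / 380,000 = 980,763.16.

$980,763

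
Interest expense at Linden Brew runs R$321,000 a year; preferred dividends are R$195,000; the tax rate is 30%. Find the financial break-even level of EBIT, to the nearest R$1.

Grossing the preferred dividend up to pre-tax terms: R$195,000 / (1 − 0.30) = R$278,571.43.
Financial break-even EBIT = interest + D_p ÷ (1 − t) = R$321,000 + R$278,571.43 = R$599,571.43.

R$599,571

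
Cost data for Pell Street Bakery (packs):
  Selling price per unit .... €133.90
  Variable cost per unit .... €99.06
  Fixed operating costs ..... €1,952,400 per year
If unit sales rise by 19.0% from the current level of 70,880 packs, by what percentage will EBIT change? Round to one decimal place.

+90.7%

Total contribution margin = 70,880 × €34.84 = €2,469,459.20.
Operating income = contribution − fixed costs = €2,469,459.20 − €1,952,400 = €517,059.20.
So DOL = total CM / EBIT = €2,469,459.20 / €517,059.20 = 4.7760.
Operating income changes by 4.7760 × +19.0% = +90.7%.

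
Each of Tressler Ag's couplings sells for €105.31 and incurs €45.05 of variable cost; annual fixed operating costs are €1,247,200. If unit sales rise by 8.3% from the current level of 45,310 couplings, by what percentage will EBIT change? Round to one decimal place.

+15.3%

At 45,310 units, contribution = 45,310 × €60.26 = €2,730,380.60.
Subtracting fixed costs: EBIT = €2,730,380.60 − €1,247,200 = €1,483,180.60.
Degree of operating leverage = €2,730,380.60 / €1,483,180.60 = 1.8409.
So EBIT moves 1.8409 × (+8.3%) = +15.3%.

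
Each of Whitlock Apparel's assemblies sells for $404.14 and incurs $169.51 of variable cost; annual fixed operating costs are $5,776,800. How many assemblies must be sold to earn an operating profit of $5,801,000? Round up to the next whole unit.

49,345 assemblies

Contribution margin per unit = $404.14 − $169.51 = $234.63.
Units = (FC + target) / CM = ($5,776,800 + $5,801,000) / $234.63 = 49,344.93, so 49,345 assemblies.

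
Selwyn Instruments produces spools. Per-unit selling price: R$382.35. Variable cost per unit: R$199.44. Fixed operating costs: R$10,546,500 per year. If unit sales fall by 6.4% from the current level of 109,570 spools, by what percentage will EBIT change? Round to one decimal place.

-13.5%

Contribution at this volume is 109,570 × R$182.91 = R$20,041,448.70.
Operating income = contribution − fixed costs = R$20,041,448.70 − R$10,546,500 = R$9,494,948.70.
So DOL = total CM / EBIT = R$20,041,448.70 / R$9,494,948.70 = 2.1107.
Operating income changes by 2.1107 × -6.4% = -13.5%.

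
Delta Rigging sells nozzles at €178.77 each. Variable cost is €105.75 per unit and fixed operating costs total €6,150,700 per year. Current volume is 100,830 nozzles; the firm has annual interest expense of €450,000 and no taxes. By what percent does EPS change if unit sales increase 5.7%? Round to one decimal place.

+55.1%

Contribution at this volume is 100,830 × €73.02 = €7,362,606.60.
Operating income = contribution − fixed costs = €7,362,606.60 − €6,150,700 = €1,211,906.60.
Interest = €450,000.00, so EBIT − I = €761,906.60.
DCL = total CM / (EBIT − I) = €7,362,606.60 / €761,906.60 = 9.6634.
EPS therefore changes by 9.6634 × (+5.7%) = +55.1%.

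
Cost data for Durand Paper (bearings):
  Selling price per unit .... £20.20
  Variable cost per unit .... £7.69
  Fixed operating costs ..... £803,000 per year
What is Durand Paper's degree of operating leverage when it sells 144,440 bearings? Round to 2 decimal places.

At 144,440 units, contribution = 144,440 × £12.51 = £1,806,944.40.
Subtracting fixed costs: EBIT = £1,806,944.40 − £803,000 = £1,003,944.40.
DOL = contribution ÷ EBIT = £1,806,944.40 ÷ £1,003,944.40 = 1.7998.

1.80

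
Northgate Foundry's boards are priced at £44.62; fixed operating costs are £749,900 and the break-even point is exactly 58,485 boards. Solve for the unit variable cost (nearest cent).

£31.80

Contribution per unit must be FC / Q = £749,900 / 58,485 = £12.8221.
Hence VC = price − CM = £44.62 − £12.8221 = £31.80.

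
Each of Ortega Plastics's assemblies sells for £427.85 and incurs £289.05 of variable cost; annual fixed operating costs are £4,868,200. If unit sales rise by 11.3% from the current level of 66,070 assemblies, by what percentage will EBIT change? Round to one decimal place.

Total contribution margin = 66,070 × £138.80 = £9,170,516.00.
EBIT = £9,170,516.00 − £4,868,200 = £4,302,316.00.
DOL = contribution ÷ EBIT = £9,170,516.00 ÷ £4,302,316.00 = 2.1315.
So EBIT moves 2.1315 × (+11.3%) = +24.1%.

+24.1%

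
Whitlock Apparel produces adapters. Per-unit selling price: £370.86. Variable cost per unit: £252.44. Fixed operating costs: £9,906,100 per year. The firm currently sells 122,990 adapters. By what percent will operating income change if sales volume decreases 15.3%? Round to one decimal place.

-47.8%

Total contribution margin = 122,990 × £118.42 = £14,564,475.80.
Operating income = contribution − fixed costs = £14,564,475.80 − £9,906,100 = £4,658,375.80.
Degree of operating leverage = £14,564,475.80 / £4,658,375.80 = 3.1265.
%ΔEBIT = DOL × %ΔSales = 3.1265 × -15.3% = -47.8%.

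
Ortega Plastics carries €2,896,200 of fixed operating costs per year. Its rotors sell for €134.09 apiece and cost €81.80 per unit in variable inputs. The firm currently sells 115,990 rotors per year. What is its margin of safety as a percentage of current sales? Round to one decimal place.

52.2%

Contribution margin per unit = €134.09 − €81.80 = €52.29. Break-even units = €2,896,200 ÷ €52.29 = 55,387.26; break-even revenue = 55,387.26 × €134.09 = €7,426,878.14.
Current sales = 115,990 × €134.09 = €15,553,099.10.
Margin of safety = (€15,553,099.10 − €7,426,878.14) ÷ €15,553,099.10 = 52.2%.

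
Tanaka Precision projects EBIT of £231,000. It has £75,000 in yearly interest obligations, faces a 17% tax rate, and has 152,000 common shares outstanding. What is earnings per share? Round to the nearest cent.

£0.85

Interest = £75,000.00, so EBT = £231,000 − £75,000.00 = £156,000.00.
After tax at 17%: net income = £156,000.00 × 0.83 = £129,480.00.
Per share: £129,480.00 / 152,000 shares = £0.85.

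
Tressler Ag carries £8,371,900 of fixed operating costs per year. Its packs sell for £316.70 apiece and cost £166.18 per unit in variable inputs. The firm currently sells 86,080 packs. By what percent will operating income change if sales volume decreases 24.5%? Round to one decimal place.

Contribution at this volume is 86,080 × £150.52 = £12,956,761.60.
EBIT = £12,956,761.60 − £8,371,900 = £4,584,861.60.
Degree of operating leverage = £12,956,761.60 / £4,584,861.60 = 2.8260.
%ΔEBIT = DOL × %ΔSales = 2.8260 × -24.5% = -69.2%.

-69.2%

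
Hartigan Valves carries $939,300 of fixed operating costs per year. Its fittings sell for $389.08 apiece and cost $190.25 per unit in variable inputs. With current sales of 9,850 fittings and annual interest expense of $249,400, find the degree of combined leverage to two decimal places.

2.54

Total contribution margin = 9,850 × $198.83 = $1,958,475.50.
EBIT = $1,958,475.50 − $939,300 = $1,019,175.50. Interest = $249,400.00, so EBIT − I = $769,775.50.
DCL = contribution ÷ (EBIT − I) = $1,958,475.50 ÷ $769,775.50 = 2.5442.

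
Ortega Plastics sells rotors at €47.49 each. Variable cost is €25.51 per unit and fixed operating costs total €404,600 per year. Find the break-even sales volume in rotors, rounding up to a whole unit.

18,408 rotors

Each unit contributes €47.49 − €25.51 = €21.98.
Units to break even: €404,600 ÷ €21.98 = 18,407.64, rounded up to 18,408.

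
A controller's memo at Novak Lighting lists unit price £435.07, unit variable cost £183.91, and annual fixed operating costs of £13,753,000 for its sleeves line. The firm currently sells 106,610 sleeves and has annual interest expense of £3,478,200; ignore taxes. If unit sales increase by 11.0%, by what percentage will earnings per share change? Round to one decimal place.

Total contribution margin = 106,610 × £251.16 = £26,776,167.60.
Subtracting fixed costs: EBIT = £26,776,167.60 − £13,753,000 = £13,023,167.60.
After interest of £3,478,200.00, pre-tax earnings = £9,544,967.60.
Degree of combined leverage = contribution ÷ (EBIT − I) = £26,776,167.60 ÷ £9,544,967.60 = 2.8053.
EPS therefore changes by 2.8053 × (+11.0%) = +30.9%.

+30.9%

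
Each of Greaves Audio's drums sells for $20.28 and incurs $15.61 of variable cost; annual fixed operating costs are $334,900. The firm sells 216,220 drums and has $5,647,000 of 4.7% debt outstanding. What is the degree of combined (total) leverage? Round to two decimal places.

2.47

Total contribution margin = 216,220 × $4.67 = $1,009,747.40.
EBIT = $1,009,747.40 − $334,900 = $674,847.40. Interest = $265,409.00.
DOL = $1,009,747.40 ÷ $674,847.40 = 1.4963; DFL = $674,847.40 ÷ $409,438.40 = 1.6482.
DCL = DOL × DFL = 1.4963 × 1.6482 = 2.4662.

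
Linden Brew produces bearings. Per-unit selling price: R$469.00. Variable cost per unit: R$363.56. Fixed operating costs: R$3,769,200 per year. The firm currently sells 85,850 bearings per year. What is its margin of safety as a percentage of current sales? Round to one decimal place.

58.4%

Contribution margin per unit = R$469.00 − R$363.56 = R$105.44. Break-even units = R$3,769,200 ÷ R$105.44 = 35,747.34; break-even revenue = 35,747.34 × R$469.00 = R$16,765,504.55.
Actual sales revenue = 85,850 × R$469.00 = R$40,263,650.00.
Margin of safety = (R$40,263,650.00 − R$16,765,504.55) ÷ R$40,263,650.00 = 58.4%.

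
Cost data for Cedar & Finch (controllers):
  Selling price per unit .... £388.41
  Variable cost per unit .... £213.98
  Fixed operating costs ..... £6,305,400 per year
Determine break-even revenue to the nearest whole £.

CM per unit = £388.41 − £213.98 = £174.43; CM ratio = £174.43 / £388.41 = 0.4491.
Break-even sales = FC ÷ CM ratio = £6,305,400 × £388.41 / £174.43 = £14,040,477.

£14,040,477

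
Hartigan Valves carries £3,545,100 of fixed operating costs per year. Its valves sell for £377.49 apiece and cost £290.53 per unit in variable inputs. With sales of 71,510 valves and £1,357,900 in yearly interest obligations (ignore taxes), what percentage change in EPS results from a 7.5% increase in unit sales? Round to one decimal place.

Total contribution margin = 71,510 × £86.96 = £6,218,509.60.
Subtracting fixed costs: EBIT = £6,218,509.60 − £3,545,100 = £2,673,409.60.
After interest of £1,357,900.00, pre-tax earnings = £1,315,509.60.
DCL = total CM / (EBIT − I) = £6,218,509.60 / £1,315,509.60 = 4.7271.
EPS therefore changes by 4.7271 × (+7.5%) = +35.5%.

+35.5%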